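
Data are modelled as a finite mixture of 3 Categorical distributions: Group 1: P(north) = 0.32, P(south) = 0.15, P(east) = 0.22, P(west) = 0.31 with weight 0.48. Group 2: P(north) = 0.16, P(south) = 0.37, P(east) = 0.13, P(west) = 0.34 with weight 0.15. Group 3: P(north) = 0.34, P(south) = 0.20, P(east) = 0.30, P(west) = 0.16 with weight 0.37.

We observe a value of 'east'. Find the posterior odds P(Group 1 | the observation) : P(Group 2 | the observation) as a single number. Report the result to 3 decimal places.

Only the two components matter; the odds are (w_i f_i(x)) / (w_j f_j(x)).
Evaluate each component's likelihood at the observed value:
  f_1 = P(east | comp) = 0.22
  f_2 = P(east | comp) = 0.13
  f_3 = P(east | comp) = 0.30
Odds = (0.48/0.15) × (0.22/0.13) = 3.2 × 1.69231 ≈ 5.415

5.415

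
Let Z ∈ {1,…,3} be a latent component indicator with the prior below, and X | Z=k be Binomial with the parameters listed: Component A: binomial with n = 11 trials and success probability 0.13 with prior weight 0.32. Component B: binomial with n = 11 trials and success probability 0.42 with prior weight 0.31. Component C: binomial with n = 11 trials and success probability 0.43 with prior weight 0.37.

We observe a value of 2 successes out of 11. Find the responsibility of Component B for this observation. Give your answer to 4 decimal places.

Apply Bayes' rule: the posterior for each component is proportional to its prior times its likelihood at x.
Evaluate each component's likelihood at the observed value:
  f_A = 0.265413
  f_B = 0.0720631
  f_C = 0.0645912
Unnormalised posteriors:
  P(Z=A)·f_A = 0.32 × 0.265413 = 0.0849323
  P(Z=B)·f_B = 0.31 × 0.0720631 = 0.0223396
  P(Z=C)·f_C = 0.37 × 0.0645912 = 0.0238987
Normaliser: 0.0849323 + 0.0223396 + 0.0238987 = 0.131171
P(Component B | the observation) = 0.0223396 / 0.131171 ≈ 0.1703

0.1703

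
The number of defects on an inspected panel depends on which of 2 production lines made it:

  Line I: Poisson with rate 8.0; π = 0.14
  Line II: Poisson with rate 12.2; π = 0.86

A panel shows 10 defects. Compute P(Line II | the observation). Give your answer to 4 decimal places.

0.8624

P(component k | x) = π_k·f_k(x) / marginal(x), where marginal(x) = Σ_j π_j·f_j(x).
Evaluate each component's likelihood at the observed value:
  p_I = 0.0992615
  p_II = 0.101261
Multiply by the mixture weights:
  π_I·p_I = 0.14 × 0.0992615 = 0.0138966
  π_II·p_II = 0.86 × 0.101261 = 0.0870845
Normaliser: 0.0138966 + 0.0870845 = 0.100981
So the posterior for Line II is 0.0870845 / 0.100981 ≈ 0.8624.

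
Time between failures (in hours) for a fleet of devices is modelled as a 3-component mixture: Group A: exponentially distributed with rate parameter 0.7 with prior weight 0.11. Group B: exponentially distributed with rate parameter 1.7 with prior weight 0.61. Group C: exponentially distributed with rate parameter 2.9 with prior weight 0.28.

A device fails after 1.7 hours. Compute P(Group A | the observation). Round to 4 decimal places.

Posterior ∝ prior × likelihood, so P(k | x) ∝ π_k f_k(x); normalise over all components.
Exponential densities:
  f_A = 0.212955
  f_B = 0.0944796
  f_C = 0.0209569
Weight by the priors:
  π_A·f_A = 0.11 × 0.212955 = 0.023425
  π_B·f_B = 0.61 × 0.0944796 = 0.0576325
  π_C·f_C = 0.28 × 0.0209569 = 0.00586792
Marginal: 0.023425 + 0.0576325 + 0.00586792 = 0.0869255
So the posterior for Group A is 0.023425 / 0.0869255 ≈ 0.2695.

0.2695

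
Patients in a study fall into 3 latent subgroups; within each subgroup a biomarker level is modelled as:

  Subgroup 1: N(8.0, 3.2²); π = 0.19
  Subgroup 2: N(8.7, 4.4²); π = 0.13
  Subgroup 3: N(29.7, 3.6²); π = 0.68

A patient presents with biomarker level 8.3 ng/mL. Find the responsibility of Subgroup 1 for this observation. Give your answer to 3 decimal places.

Posterior ∝ prior × likelihood, so P(k | x) ∝ P(Z=k) f_k(x); normalise over all components.
Normal densities:
  p_1 = (1/(3.2·√(2π)))·exp(−(8.3−8.0)²/(2·3.2²)) = 0.124669·exp(-0.00439) = 0.124123
  p_2 = (1/(4.4·√(2π)))·exp(−(8.3−8.7)²/(2·4.4²)) = 0.090669·exp(-0.00413) = 0.0902948
  p_3 = (1/(3.6·√(2π)))·exp(−(8.3−29.7)²/(2·3.6²)) = 0.110817·exp(-17.66821) = 2.35181e-09
Weight by the priors:
  P(Z=1)·p_1 = 0.19 × 0.124123 = 0.0235833
  P(Z=2)·p_2 = 0.13 × 0.0902948 = 0.0117383
  P(Z=3)·p_3 = 0.68 × 2.35181e-09 = 1.59923e-09
Marginal: 0.0235833 + 0.0117383 + 1.59923e-09 = 0.0353217
Responsibility of Subgroup 1: 0.0235833 / 0.0353217 ≈ 0.668

0.668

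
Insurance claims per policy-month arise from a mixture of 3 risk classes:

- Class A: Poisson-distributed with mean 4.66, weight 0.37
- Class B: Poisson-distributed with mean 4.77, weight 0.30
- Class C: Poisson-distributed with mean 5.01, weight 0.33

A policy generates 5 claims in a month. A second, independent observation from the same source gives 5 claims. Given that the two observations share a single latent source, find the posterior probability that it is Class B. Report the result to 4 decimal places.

0.3004

By Bayes' theorem, P(k | x) = P(Z=k) f_k(x) / Σ_j P(Z=j) f_j(x).
Since both observations come from the same component, the likelihood for component k is f_k(x₁)·f_k(x₂).
  p_A = [e^(−4.66)·4.66^5/5! = 0.173355] × [0.173355] = 0.0300519
  p_B = [e^(−4.77)·4.77^5/5! = 0.174512] × [0.174512] = 0.0304545
  p_C = [e^(−5.01)·5.01^5/5! = 0.175466] × [0.175466] = 0.0307882
Unnormalised posteriors:
  P(Z=A)·p_A = 0.37 × 0.0300519 = 0.0111192
  P(Z=B)·p_B = 0.30 × 0.0304545 = 0.00913636
  P(Z=C)·p_C = 0.33 × 0.0307882 = 0.0101601
Normaliser: 0.0111192 + 0.00913636 + 0.0101601 = 0.0304157
P(Class B | data) = 0.00913636 / 0.0304157 ≈ 0.3004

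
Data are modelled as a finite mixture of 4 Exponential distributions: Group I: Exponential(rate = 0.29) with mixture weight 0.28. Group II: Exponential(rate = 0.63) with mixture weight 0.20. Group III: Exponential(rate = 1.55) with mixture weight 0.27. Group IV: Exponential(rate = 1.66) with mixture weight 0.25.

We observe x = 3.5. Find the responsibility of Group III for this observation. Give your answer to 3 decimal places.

Posterior ∝ prior × likelihood, so P(k | x) ∝ π_k f_k(x); normalise over all components.
Component likelihoods at x = 3.5:
  f_I = 0.29·e^(−0.29·3.5) = 0.29·e^(−1.0150) = 0.105097
  f_II = 0.63·e^(−0.63·3.5) = 0.63·e^(−2.2050) = 0.0694578
  f_III = 1.55·e^(−1.55·3.5) = 1.55·e^(−5.4250) = 0.00682785
  f_IV = 1.66·e^(−1.66·3.5) = 1.66·e^(−5.8100) = 0.00497573
Weight by the priors:
  π_I·f_I = 0.28 × 0.105097 = 0.0294271
  π_II·f_II = 0.20 × 0.0694578 = 0.0138916
  π_III·f_III = 0.27 × 0.00682785 = 0.00184352
  π_IV·f_IV = 0.25 × 0.00497573 = 0.00124393
Sum: 0.0294271 + 0.0138916 + 0.00184352 + 0.00124393 = 0.0464061
P(Group III | 3.5) ≈ 0.040

0.040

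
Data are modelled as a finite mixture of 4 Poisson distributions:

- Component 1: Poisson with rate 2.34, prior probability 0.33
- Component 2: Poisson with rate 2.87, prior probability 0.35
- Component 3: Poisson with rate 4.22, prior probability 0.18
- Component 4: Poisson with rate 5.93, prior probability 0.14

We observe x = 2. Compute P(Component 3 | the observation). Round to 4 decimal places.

The responsibility of component k is π_k f_k(x) divided by Σ_j π_j f_j(x).
Evaluate each component's likelihood at the observed value:
  p_1 = e^(−2.34)·2.34^2/2! = 0.263726
  p_2 = e^(−2.87)·2.87^2/2! = 0.233512
  p_3 = e^(−4.22)·4.22^2/2! = 0.13088
  p_4 = e^(−5.93)·5.93^2/2! = 0.0467426
Prior × likelihood for each component:
  π_1·p_1 = 0.33 × 0.263726 = 0.0870295
  π_2·p_2 = 0.35 × 0.233512 = 0.0817291
  π_3·p_3 = 0.18 × 0.13088 = 0.0235583
  π_4·p_4 = 0.14 × 0.0467426 = 0.00654397
Evidence: 0.0870295 + 0.0817291 + 0.0235583 + 0.00654397 = 0.198861
P(Component 3 | 2) = 0.0235583 / 0.198861 ≈ 0.1185

0.1185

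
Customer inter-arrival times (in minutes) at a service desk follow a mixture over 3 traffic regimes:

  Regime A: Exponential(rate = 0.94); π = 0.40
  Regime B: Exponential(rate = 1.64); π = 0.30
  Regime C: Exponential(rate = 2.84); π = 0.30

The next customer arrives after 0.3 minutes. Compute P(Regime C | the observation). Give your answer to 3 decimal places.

Posterior ∝ prior × likelihood, so P(k | x) ∝ P(Z=k) f_k(x); normalise over all components.
Exponential densities:
  L_A = 0.94·e^(−0.94·0.3) = 0.94·e^(−0.2820) = 0.709017
  L_B = 1.64·e^(−1.64·0.3) = 1.64·e^(−0.4920) = 1.0027
  L_C = 2.84·e^(−2.84·0.3) = 2.84·e^(−0.8520) = 1.21143
Weight by the priors:
  P(Z=A)·L_A = 0.40 × 0.709017 = 0.283607
  P(Z=B)·L_B = 0.30 × 1.0027 = 0.30081
  P(Z=C)·L_C = 0.30 × 1.21143 = 0.36343
Sum: 0.283607 + 0.30081 + 0.36343 = 0.947847
So the posterior for Regime C is 0.36343 / 0.947847 ≈ 0.383.

0.383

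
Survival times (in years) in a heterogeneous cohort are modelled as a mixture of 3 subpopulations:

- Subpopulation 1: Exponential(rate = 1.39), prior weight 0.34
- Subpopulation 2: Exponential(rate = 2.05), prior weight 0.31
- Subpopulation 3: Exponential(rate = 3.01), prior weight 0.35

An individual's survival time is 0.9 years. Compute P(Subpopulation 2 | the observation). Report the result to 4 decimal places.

0.3283

The responsibility of component k is π_k f_k(x) divided by Σ_j π_j f_j(x).
Exponential densities:
  p_1 = 1.39·e^(−1.39·0.9) = 1.39·e^(−1.2510) = 0.397844
  p_2 = 2.05·e^(−2.05·0.9) = 2.05·e^(−1.8450) = 0.323952
  p_3 = 3.01·e^(−3.01·0.9) = 3.01·e^(−2.7090) = 0.200476
Weight by the priors:
  π_1·p_1 = 0.34 × 0.397844 = 0.135267
  π_2·p_2 = 0.31 × 0.323952 = 0.100425
  π_3·p_3 = 0.35 × 0.200476 = 0.0701667
Sum: 0.135267 + 0.100425 + 0.0701667 = 0.305859
So the posterior for Subpopulation 2 is 0.100425 / 0.305859 ≈ 0.3283.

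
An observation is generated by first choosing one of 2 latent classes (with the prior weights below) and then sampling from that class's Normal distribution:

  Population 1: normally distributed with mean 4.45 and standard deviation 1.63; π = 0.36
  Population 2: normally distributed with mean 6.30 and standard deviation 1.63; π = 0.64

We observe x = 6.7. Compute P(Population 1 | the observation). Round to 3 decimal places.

0.183

Apply Bayes' rule: the posterior for each component is proportional to its prior times its likelihood at x.
Normal densities:
  f_1 = 0.0943988
  f_2 = 0.23749
Unnormalised posteriors:
  w_1·f_1 = 0.36 × 0.0943988 = 0.0339836
  w_2·f_2 = 0.64 × 0.23749 = 0.151994
Sum: 0.0339836 + 0.151994 = 0.185977
So the posterior for Population 1 is 0.0339836 / 0.185977 ≈ 0.183.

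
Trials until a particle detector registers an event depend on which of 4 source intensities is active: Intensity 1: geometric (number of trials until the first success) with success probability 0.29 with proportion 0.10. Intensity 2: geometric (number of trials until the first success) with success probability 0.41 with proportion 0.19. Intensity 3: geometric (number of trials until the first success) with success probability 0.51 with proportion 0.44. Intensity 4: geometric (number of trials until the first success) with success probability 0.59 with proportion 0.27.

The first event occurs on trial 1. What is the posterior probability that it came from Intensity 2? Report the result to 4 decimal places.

P(component k | x) = π_k·f_k(x) / marginal(x), where marginal(x) = Σ_j π_j·f_j(x).
Geometric probabilities:
  f_1 = 0.29
  f_2 = 0.41
  f_3 = 0.51
  f_4 = 0.59
Weight by the priors:
  π_1·f_1 = 0.10 × 0.29 = 0.029
  π_2·f_2 = 0.19 × 0.41 = 0.0779
  π_3·f_3 = 0.44 × 0.51 = 0.2244
  π_4·f_4 = 0.27 × 0.59 = 0.1593
Denominator: 0.029 + 0.0779 + 0.2244 + 0.1593 = 0.4906
So the posterior for Intensity 2 is 0.0779 / 0.4906 ≈ 0.1588.

0.1588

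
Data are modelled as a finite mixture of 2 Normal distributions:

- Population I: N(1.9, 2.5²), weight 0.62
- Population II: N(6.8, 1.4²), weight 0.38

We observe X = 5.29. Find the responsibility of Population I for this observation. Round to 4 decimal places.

By Bayes' theorem, P(k | x) = P(Z=k) f_k(x) / Σ_j P(Z=j) f_j(x).
Component likelihoods at x = 5.29:
  L_I = (1/(2.5·√(2π)))·exp(−(5.29−1.9)²/(2·2.5²)) = 0.159577·exp(-0.91937) = 0.0636346
  L_II = (1/(1.4·√(2π)))·exp(−(5.29−6.8)²/(2·1.4²)) = 0.284959·exp(-0.58166) = 0.159284
Weight by the priors:
  P(Z=I)·L_I = 0.62 × 0.0636346 = 0.0394535
  P(Z=II)·L_II = 0.38 × 0.159284 = 0.0605278
Denominator: 0.0394535 + 0.0605278 = 0.0999813
P(Population I | 5.29) ≈ 0.3946

0.3946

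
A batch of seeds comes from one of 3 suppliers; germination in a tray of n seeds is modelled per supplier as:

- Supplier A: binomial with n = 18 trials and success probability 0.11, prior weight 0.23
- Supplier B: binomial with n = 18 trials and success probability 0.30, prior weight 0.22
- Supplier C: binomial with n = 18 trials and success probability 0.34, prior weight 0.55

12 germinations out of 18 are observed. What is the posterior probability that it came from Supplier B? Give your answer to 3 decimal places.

0.113

The responsibility of component k is w_k f_k(x) divided by Σ_j w_j f_j(x).
Binomial probabilities:
  f_A = 2.8955e-08
  f_B = 0.00116069
  f_C = 0.0036617
Prior × likelihood for each component:
  w_A·f_A = 0.23 × 2.8955e-08 = 6.65965e-09
  w_B·f_B = 0.22 × 0.00116069 = 0.000255351
  w_C·f_C = 0.55 × 0.0036617 = 0.00201393
Normaliser: 6.65965e-09 + 0.000255351 + 0.00201393 = 0.00226929
P(Supplier B | x) = 0.000255351 / 0.00226929 ≈ 0.113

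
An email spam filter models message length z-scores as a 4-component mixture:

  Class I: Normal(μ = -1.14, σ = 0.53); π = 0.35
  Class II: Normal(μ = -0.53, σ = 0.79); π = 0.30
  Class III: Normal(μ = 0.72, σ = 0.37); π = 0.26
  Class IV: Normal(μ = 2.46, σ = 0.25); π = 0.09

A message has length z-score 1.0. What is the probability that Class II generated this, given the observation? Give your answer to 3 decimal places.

0.099

The responsibility of component k is w_k f_k(x) divided by Σ_j w_j f_j(x).
Component likelihoods at x = 1.0:
  p_I = 0.000216978
  p_II = 0.0774102
  p_III = 0.809752
  p_IV = 6.26662e-08
Multiply by the mixture weights:
  w_I·p_I = 0.35 × 0.000216978 = 7.59422e-05
  w_II·p_II = 0.30 × 0.0774102 = 0.0232231
  w_III·p_III = 0.26 × 0.809752 = 0.210536
  w_IV·p_IV = 0.09 × 6.26662e-08 = 5.63995e-09
Normaliser: 7.59422e-05 + 0.0232231 + 0.210536 + 5.63995e-09 = 0.233835
P(Class II | x) = 0.0232231 / 0.233835 ≈ 0.099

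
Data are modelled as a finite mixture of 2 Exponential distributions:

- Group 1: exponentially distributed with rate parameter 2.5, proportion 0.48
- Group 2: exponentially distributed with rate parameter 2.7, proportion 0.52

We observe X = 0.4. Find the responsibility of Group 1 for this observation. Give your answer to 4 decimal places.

0.4808

Posterior ∝ prior × likelihood, so P(k | x) ∝ w_k f_k(x); normalise over all components.
Exponential densities:
  f_1 = 0.919699
  f_2 = 0.916908
Unnormalised posteriors:
  w_1·f_1 = 0.48 × 0.919699 = 0.441455
  w_2·f_2 = 0.52 × 0.916908 = 0.476792
Denominator: 0.441455 + 0.476792 = 0.918247
Responsibility of Group 1: 0.441455 / 0.918247 ≈ 0.4808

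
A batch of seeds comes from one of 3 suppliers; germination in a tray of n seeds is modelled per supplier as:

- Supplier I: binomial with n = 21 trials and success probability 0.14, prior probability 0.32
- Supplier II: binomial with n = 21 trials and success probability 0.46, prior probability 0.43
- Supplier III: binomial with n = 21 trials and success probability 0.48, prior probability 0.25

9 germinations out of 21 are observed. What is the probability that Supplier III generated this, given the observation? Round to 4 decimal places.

The responsibility of component k is w_k f_k(x) divided by Σ_j w_j f_j(x).
Evaluate each component's likelihood at the observed value:
  L_I = 0.00099398
  L_II = 0.166644
  L_III = 0.155401
Prior × likelihood for each component:
  w_I·L_I = 0.32 × 0.00099398 = 0.000318074
  w_II·L_II = 0.43 × 0.166644 = 0.0716569
  w_III·L_III = 0.25 × 0.155401 = 0.0388504
Marginal: 0.000318074 + 0.0716569 + 0.0388504 = 0.110825
P(Supplier III | x) = 0.0388504 / 0.110825 ≈ 0.3506

0.3506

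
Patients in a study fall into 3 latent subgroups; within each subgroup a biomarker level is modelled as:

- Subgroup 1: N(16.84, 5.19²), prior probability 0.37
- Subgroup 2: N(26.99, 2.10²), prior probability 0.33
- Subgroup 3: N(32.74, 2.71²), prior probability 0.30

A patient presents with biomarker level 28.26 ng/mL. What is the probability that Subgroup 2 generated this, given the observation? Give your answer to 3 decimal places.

The responsibility of component k is π_k f_k(x) divided by Σ_j π_j f_j(x).
Normal densities:
  L_1 = (1/(5.19·√(2π)))·exp(−(28.26−16.84)²/(2·5.19²)) = 0.076867·exp(-2.42085) = 0.00682939
  L_2 = (1/(2.10·√(2π)))·exp(−(28.26−26.99)²/(2·2.10²)) = 0.189973·exp(-0.18287) = 0.158224
  L_3 = (1/(2.71·√(2π)))·exp(−(28.26−32.74)²/(2·2.71²)) = 0.147211·exp(-1.36643) = 0.0375412
Weight by the priors:
  π_1·L_1 = 0.37 × 0.00682939 = 0.00252687
  π_2·L_2 = 0.33 × 0.158224 = 0.0522139
  π_3·L_3 = 0.30 × 0.0375412 = 0.0112623
Marginal: 0.00252687 + 0.0522139 + 0.0112623 = 0.0660031
P(Subgroup 2 | x) = 0.0522139 / 0.0660031 ≈ 0.791

0.791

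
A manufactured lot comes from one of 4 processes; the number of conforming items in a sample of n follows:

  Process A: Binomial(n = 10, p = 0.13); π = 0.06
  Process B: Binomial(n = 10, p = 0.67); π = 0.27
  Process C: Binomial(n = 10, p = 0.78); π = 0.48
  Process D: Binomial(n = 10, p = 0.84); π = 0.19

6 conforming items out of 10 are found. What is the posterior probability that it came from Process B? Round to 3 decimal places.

0.494

Apply Bayes' rule: the posterior for each component is proportional to its prior times its likelihood at x.
Component likelihoods at x = 6 conforming items out of 10:
  f_A = C(10,6)·0.13^6·0.87^4 = 210·4.82681e-06·0.572898 = 0.000580706
  f_B = C(10,6)·0.67^6·0.33^4 = 210·0.0904584·0.0118592 = 0.225281
  f_C = C(10,6)·0.78^6·0.22^4 = 210·0.2252·0.00234256 = 0.110784
  f_D = C(10,6)·0.84^6·0.16^4 = 210·0.351298·0.00065536 = 0.0483476
Prior × likelihood for each component:
  w_A·f_A = 0.06 × 0.000580706 = 3.48424e-05
  w_B·f_B = 0.27 × 0.225281 = 0.0608258
  w_C·f_C = 0.48 × 0.110784 = 0.0531764
  w_D·f_D = 0.19 × 0.0483476 = 0.00918604
Sum: 3.48424e-05 + 0.0608258 + 0.0531764 + 0.00918604 = 0.123223
Responsibility of Process B: 0.0608258 / 0.123223 ≈ 0.494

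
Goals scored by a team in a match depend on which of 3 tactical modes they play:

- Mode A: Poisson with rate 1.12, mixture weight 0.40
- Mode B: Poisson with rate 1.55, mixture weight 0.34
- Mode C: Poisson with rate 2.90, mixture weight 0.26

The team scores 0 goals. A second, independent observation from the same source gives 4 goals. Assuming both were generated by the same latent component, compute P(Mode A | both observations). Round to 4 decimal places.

By Bayes' theorem, P(k | x) = π_k f_k(x) / Σ_j π_j f_j(x).
Since both observations come from the same component, the likelihood for component k is f_k(x₁)·f_k(x₂).
  L_A = [e^(−1.12)·1.12^0/0! = 0.32628] × [0.021392] = 0.00697977
  L_B = [e^(−1.55)·1.55^0/0! = 0.212248] × [0.0510457] = 0.0108343
  L_C = [e^(−2.90)·2.90^0/0! = 0.0550232] × [0.162154] = 0.00892222
Unnormalised posteriors:
  π_A·L_A = 0.40 × 0.00697977 = 0.00279191
  π_B·L_B = 0.34 × 0.0108343 = 0.00368368
  π_C·L_C = 0.26 × 0.00892222 = 0.00231978
Sum: 0.00279191 + 0.00368368 + 0.00231978 = 0.00879536
P(Mode A | x) = 0.00279191 / 0.00879536 ≈ 0.3174

0.3174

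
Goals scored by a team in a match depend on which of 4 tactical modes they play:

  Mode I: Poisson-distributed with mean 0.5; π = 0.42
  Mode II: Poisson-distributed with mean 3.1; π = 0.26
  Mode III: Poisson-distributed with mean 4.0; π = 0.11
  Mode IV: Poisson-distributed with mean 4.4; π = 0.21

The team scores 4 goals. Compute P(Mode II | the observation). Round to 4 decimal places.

By Bayes' theorem, P(k | x) = π_k f_k(x) / Σ_j π_j f_j(x).
Evaluate each component's likelihood at the observed value:
  f_I = e^(−0.5)·0.5^4/4! = 0.00157951
  f_II = e^(−3.1)·3.1^4/4! = 0.17335
  f_III = e^(−4.0)·4.0^4/4! = 0.195367
  f_IV = e^(−4.4)·4.4^4/4! = 0.191736
Prior × likelihood for each component:
  π_I·f_I = 0.42 × 0.00157951 = 0.000663393
  π_II·f_II = 0.26 × 0.17335 = 0.0450709
  π_III·f_III = 0.11 × 0.195367 = 0.0214903
  π_IV·f_IV = 0.21 × 0.191736 = 0.0402646
Denominator: 0.000663393 + 0.0450709 + 0.0214903 + 0.0402646 = 0.107489
P(Mode II | data) = 0.0450709 / 0.107489 ≈ 0.4193

0.4193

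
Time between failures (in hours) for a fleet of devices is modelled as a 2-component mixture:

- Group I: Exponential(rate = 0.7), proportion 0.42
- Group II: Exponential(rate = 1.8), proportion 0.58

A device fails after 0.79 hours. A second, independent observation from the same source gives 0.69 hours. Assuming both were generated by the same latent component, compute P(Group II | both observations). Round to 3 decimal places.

0.642

By Bayes' theorem, P(k | x) = P(Z=k) f_k(x) / Σ_j P(Z=j) f_j(x).
Since both observations come from the same component, the likelihood for component k is f_k(x₁)·f_k(x₂).
  L_I = [0.402655] × [0.431851] = 0.173887
  L_II = [0.434216] × [0.519851] = 0.225728
Unnormalised posteriors:
  P(Z=I)·L_I = 0.42 × 0.173887 = 0.0730325
  P(Z=II)·L_II = 0.58 × 0.225728 = 0.130922
Marginal: 0.0730325 + 0.130922 = 0.203954
P(Group II | x₁, x₂) ≈ 0.642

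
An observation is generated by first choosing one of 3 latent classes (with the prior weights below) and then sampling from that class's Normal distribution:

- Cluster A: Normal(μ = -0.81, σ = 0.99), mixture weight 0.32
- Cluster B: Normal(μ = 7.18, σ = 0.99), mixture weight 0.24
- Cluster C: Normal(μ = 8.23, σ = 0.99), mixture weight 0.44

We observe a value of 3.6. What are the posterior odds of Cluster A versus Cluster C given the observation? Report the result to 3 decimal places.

2.006

The posterior odds equal the prior odds times the likelihood ratio: (w_i/w_j)·(f_i(x)/f_j(x)).
Evaluate each component's likelihood at the observed value:
  p_A = (1/(0.99·√(2π)))·exp(−(3.6−-0.81)²/(2·0.99²)) = 0.402972·exp(-9.92149) = 1.97892e-05
  p_B = (1/(0.99·√(2π)))·exp(−(3.6−7.18)²/(2·0.99²)) = 0.402972·exp(-6.53831) = 0.000583072
  p_C = (1/(0.99·√(2π)))·exp(−(3.6−8.23)²/(2·0.99²)) = 0.402972·exp(-10.93608) = 7.17458e-06
Odds = (0.32/0.44) × (1.97892e-05/7.17458e-06) = 0.727273 × 2.75823 ≈ 2.006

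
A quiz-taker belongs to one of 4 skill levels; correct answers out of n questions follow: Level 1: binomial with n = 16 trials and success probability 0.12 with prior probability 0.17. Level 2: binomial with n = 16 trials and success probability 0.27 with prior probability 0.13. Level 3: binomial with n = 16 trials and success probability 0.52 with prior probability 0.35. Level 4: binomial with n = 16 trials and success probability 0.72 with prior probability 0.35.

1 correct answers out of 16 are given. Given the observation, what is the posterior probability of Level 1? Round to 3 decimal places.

0.905

Posterior ∝ prior × likelihood, so P(k | x) ∝ π_k f_k(x); normalise over all components.
Binomial probabilities:
  p_1 = C(16,1)·0.12^1·0.88^15 = 16·0.12·0.146974 = 0.28219
  p_2 = C(16,1)·0.27^1·0.73^15 = 16·0.27·0.00890929 = 0.0384881
  p_3 = C(16,1)·0.52^1·0.48^15 = 16·0.52·1.65432e-05 = 0.000137639
  p_4 = C(16,1)·0.72^1·0.28^15 = 16·0.72·5.09766e-09 = 5.8725e-08
Unnormalised posteriors:
  π_1·p_1 = 0.17 × 0.28219 = 0.0479723
  π_2·p_2 = 0.13 × 0.0384881 = 0.00500346
  π_3·p_3 = 0.35 × 0.000137639 = 4.81737e-05
  π_4·p_4 = 0.35 × 5.8725e-08 = 2.05537e-08
Marginal: 0.0479723 + 0.00500346 + 4.81737e-05 + 2.05537e-08 = 0.0530239
Responsibility of Level 1: 0.0479723 / 0.0530239 ≈ 0.905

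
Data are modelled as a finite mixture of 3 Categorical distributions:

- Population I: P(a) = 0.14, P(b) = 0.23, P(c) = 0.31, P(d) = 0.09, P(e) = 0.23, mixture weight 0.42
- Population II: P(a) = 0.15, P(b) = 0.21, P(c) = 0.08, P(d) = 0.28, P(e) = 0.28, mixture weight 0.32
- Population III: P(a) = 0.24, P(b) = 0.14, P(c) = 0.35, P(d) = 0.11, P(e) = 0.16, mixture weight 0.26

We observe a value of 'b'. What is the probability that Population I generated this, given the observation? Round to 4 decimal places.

0.4825

The responsibility of component k is w_k f_k(x) divided by Σ_j w_j f_j(x).
Categorical probabilities:
  p_I = P(b | comp) = 0.23
  p_II = P(b | comp) = 0.21
  p_III = P(b | comp) = 0.14
Prior × likelihood for each component:
  w_I·p_I = 0.42 × 0.23 = 0.0966
  w_II·p_II = 0.32 × 0.21 = 0.0672
  w_III·p_III = 0.26 × 0.14 = 0.0364
Evidence: 0.0966 + 0.0672 + 0.0364 = 0.2002
So the posterior for Population I is 0.0966 / 0.2002 ≈ 0.4825.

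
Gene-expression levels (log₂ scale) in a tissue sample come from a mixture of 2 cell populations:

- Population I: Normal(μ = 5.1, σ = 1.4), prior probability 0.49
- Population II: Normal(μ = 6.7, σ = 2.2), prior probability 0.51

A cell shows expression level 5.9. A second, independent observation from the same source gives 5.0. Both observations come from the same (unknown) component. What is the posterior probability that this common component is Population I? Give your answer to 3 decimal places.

P(component k | x) = π_k·f_k(x) / marginal(x), where marginal(x) = Σ_j π_j·f_j(x).
Since both observations come from the same component, the likelihood for component k is f_k(x₁)·f_k(x₂).
  f_I = [0.242034] × [0.284233] = 0.0687941
  f_II = [0.169736] × [0.134532] = 0.022835
Prior × likelihood for each component:
  π_I·f_I = 0.49 × 0.0687941 = 0.0337091
  π_II·f_II = 0.51 × 0.022835 = 0.0116458
Normaliser: 0.0337091 + 0.0116458 = 0.0453549
P(Population I | data) ≈ 0.743

0.743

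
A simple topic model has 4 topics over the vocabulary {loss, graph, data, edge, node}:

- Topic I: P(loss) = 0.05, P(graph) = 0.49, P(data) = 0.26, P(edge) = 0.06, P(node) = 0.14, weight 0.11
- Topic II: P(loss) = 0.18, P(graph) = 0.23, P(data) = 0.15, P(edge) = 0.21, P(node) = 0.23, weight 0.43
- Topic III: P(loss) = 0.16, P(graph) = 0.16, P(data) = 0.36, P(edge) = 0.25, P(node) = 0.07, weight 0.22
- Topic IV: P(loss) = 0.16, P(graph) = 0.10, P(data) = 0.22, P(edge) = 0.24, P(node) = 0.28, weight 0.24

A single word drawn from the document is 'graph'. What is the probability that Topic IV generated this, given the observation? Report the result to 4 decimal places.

0.1132

Posterior ∝ prior × likelihood, so P(k | x) ∝ w_k f_k(x); normalise over all components.
Categorical probabilities:
  p_I = 0.49
  p_II = 0.23
  p_III = 0.16
  p_IV = 0.1
Weight by the priors:
  w_I·p_I = 0.11 × 0.49 = 0.0539
  w_II·p_II = 0.43 × 0.23 = 0.0989
  w_III·p_III = 0.22 × 0.16 = 0.0352
  w_IV·p_IV = 0.24 × 0.1 = 0.024
Sum: 0.0539 + 0.0989 + 0.0352 + 0.024 = 0.212
Responsibility of Topic IV: 0.024 / 0.212 ≈ 0.1132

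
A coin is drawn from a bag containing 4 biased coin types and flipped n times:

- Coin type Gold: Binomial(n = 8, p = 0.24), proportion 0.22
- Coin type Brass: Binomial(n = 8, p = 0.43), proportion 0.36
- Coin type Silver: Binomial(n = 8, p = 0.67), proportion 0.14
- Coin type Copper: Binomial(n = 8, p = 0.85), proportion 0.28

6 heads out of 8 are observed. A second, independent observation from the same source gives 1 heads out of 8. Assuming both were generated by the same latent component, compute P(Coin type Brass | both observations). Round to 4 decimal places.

By Bayes' theorem, P(k | x) = P(Z=k) f_k(x) / Σ_j P(Z=j) f_j(x).
Since both observations come from the same component, the likelihood for component k is f_k(x₁)·f_k(x₂).
  p_Gold = [C(8,6)·0.24^6·0.76^2 = 28·0.000191103·0.5776 = 0.00309067] × [0.281188] = 0.000869059
  p_Brass = [C(8,6)·0.43^6·0.57^2 = 28·0.00632136·0.3249 = 0.0575067] × [0.0672485] = 0.00386724
  p_Silver = [C(8,6)·0.67^6·0.33^2 = 28·0.0904584·0.1089 = 0.275826] × [0.00228435] = 0.000630082
  p_Copper = [C(8,6)·0.85^6·0.15^2 = 28·0.37715·0.0225 = 0.237604] × [1.16184e-05] = 2.76059e-06
Weight by the priors:
  P(Z=Gold)·p_Gold = 0.22 × 0.000869059 = 0.000191193
  P(Z=Brass)·p_Brass = 0.36 × 0.00386724 = 0.00139221
  P(Z=Silver)·p_Silver = 0.14 × 0.000630082 = 8.82115e-05
  P(Z=Copper)·p_Copper = 0.28 × 2.76059e-06 = 7.72965e-07
Sum: 0.000191193 + 0.00139221 + 8.82115e-05 + 7.72965e-07 = 0.00167238
Responsibility of Coin type Brass: 0.00139221 / 0.00167238 ≈ 0.8325

0.8325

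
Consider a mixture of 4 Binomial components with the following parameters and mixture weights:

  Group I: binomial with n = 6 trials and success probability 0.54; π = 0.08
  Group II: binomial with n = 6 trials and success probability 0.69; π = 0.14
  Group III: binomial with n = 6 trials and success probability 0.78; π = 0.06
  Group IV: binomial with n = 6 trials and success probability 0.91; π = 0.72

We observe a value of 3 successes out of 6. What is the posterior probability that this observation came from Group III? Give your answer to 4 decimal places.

Posterior ∝ prior × likelihood, so P(k | x) ∝ w_k f_k(x); normalise over all components.
Evaluate each component's likelihood at the observed value:
  f_I = 0.306538
  f_II = 0.195732
  f_III = 0.101061
  f_IV = 0.0109871
Multiply by the mixture weights:
  w_I·f_I = 0.08 × 0.306538 = 0.0245231
  w_II·f_II = 0.14 × 0.195732 = 0.0274025
  w_III·f_III = 0.06 × 0.101061 = 0.00606364
  w_IV·f_IV = 0.72 × 0.0109871 = 0.00791069
Sum: 0.0245231 + 0.0274025 + 0.00606364 + 0.00791069 = 0.0658999
P(Group III | 3 successes out of 6) = 0.00606364 / 0.0658999 ≈ 0.0920

0.0920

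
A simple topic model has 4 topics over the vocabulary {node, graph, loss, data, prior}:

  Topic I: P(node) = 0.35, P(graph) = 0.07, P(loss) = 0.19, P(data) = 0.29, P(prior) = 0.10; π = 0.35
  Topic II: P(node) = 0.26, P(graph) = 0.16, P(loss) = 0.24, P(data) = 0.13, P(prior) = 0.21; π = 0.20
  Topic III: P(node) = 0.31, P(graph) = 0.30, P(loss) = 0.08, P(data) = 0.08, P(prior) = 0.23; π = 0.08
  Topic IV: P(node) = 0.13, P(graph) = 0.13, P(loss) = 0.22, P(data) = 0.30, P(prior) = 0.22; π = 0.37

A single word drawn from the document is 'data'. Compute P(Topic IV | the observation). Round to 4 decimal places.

0.4532

Posterior ∝ prior × likelihood, so P(k | x) ∝ π_k f_k(x); normalise over all components.
Evaluate each component's likelihood at the observed value:
  f_I = P(data | comp) = 0.29
  f_II = P(data | comp) = 0.13
  f_III = P(data | comp) = 0.08
  f_IV = P(data | comp) = 0.30
Unnormalised posteriors:
  π_I·f_I = 0.35 × 0.29 = 0.1015
  π_II·f_II = 0.20 × 0.13 = 0.026
  π_III·f_III = 0.08 × 0.08 = 0.0064
  π_IV·f_IV = 0.37 × 0.3 = 0.111
Evidence: 0.1015 + 0.026 + 0.0064 + 0.111 = 0.2449
P(Topic IV | data) ≈ 0.4532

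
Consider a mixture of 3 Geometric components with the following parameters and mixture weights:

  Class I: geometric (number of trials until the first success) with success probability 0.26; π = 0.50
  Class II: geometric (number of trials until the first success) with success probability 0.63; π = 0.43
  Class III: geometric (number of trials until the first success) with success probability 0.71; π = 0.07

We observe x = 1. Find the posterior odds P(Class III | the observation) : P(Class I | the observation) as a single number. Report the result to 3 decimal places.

Only the two components matter; the odds are (P(Z=i) f_i(x)) / (P(Z=j) f_j(x)).
Geometric probabilities:
  p_I = 0.26
  p_II = 0.63
  p_III = 0.71
Posterior odds = (P(Z=III)·p_III) / (P(Z=I)·p_I) = (0.07·0.71) / (0.50·0.26) = 0.0497 / 0.13 ≈ 0.382

0.382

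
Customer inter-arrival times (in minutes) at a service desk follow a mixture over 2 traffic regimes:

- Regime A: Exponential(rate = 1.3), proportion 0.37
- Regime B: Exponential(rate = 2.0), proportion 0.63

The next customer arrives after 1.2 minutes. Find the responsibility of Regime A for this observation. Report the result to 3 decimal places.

The responsibility of component k is w_k f_k(x) divided by Σ_j w_j f_j(x).
Exponential densities:
  f_A = 1.3·e^(−1.3·1.2) = 1.3·e^(−1.5600) = 0.273177
  f_B = 2.0·e^(−2.0·1.2) = 2.0·e^(−2.4000) = 0.181436
Multiply by the mixture weights:
  w_A·f_A = 0.37 × 0.273177 = 0.101075
  w_B·f_B = 0.63 × 0.181436 = 0.114305
Denominator: 0.101075 + 0.114305 = 0.21538
Responsibility of Regime A: 0.101075 / 0.21538 ≈ 0.469

0.469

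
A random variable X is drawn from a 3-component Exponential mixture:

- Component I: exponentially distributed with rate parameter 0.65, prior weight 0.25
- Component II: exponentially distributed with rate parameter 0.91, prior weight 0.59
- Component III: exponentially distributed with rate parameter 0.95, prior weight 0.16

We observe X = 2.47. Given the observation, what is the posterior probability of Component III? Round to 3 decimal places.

By Bayes' theorem, P(k | x) = w_k f_k(x) / Σ_j w_j f_j(x).
Component likelihoods at x = 2.47:
  L_I = 0.130513
  L_II = 0.0961341
  L_III = 0.0909184
Unnormalised posteriors:
  w_I·L_I = 0.25 × 0.130513 = 0.0326282
  w_II·L_II = 0.59 × 0.0961341 = 0.0567191
  w_III·L_III = 0.16 × 0.0909184 = 0.0145469
Normaliser: 0.0326282 + 0.0567191 + 0.0145469 = 0.103894
Responsibility of Component III: 0.0145469 / 0.103894 ≈ 0.140

0.140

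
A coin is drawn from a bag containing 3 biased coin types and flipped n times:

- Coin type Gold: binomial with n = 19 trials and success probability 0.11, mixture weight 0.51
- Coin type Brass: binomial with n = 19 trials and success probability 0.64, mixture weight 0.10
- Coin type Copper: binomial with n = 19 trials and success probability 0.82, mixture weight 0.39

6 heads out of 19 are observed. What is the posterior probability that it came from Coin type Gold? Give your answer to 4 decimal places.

0.9442

Apply Bayes' rule: the posterior for each component is proportional to its prior times its likelihood at x.
Binomial probabilities:
  L_Gold = C(19,6)·0.11^6·0.89^13 = 27132·1.77156e-06·0.219821 = 0.0105659
  L_Brass = C(19,6)·0.64^6·0.36^13 = 27132·0.0687195·1.70582e-06 = 0.00318049
  L_Copper = C(19,6)·0.82^6·0.18^13 = 27132·0.304007·2.0823e-10 = 1.71754e-06
Weight by the priors:
  π_Gold·L_Gold = 0.51 × 0.0105659 = 0.00538863
  π_Brass·L_Brass = 0.10 × 0.00318049 = 0.000318049
  π_Copper·L_Copper = 0.39 × 1.71754e-06 = 6.69842e-07
Sum: 0.00538863 + 0.000318049 + 6.69842e-07 = 0.00570735
P(Coin type Gold | 6 heads out of 19) ≈ 0.9442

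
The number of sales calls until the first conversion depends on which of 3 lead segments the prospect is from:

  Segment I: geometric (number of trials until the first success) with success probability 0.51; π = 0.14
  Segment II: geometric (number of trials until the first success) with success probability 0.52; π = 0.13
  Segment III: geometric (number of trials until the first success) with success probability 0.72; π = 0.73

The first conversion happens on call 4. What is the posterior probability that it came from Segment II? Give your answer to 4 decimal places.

0.2727

Apply Bayes' rule: the posterior for each component is proportional to its prior times its likelihood at x.
Component likelihoods at x = 4:
  f_I = 0.060001
  f_II = 0.0575078
  f_III = 0.0158054
Unnormalised posteriors:
  P(Z=I)·f_I = 0.14 × 0.060001 = 0.00840014
  P(Z=II)·f_II = 0.13 × 0.0575078 = 0.00747602
  P(Z=III)·f_III = 0.73 × 0.0158054 = 0.011538
Sum: 0.00840014 + 0.00747602 + 0.011538 = 0.0274141
P(Segment II | the observation) = 0.00747602 / 0.0274141 ≈ 0.2727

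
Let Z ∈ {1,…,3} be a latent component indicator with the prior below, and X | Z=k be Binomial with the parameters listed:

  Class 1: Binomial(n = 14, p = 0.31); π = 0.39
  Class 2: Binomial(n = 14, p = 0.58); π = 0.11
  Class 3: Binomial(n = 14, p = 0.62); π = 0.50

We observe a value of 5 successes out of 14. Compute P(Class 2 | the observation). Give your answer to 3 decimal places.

Apply Bayes' rule: the posterior for each component is proportional to its prior times its likelihood at x.
Binomial probabilities:
  f_1 = 0.203196
  f_2 = 0.0534377
  f_3 = 0.0303023
Prior × likelihood for each component:
  π_1·f_1 = 0.39 × 0.203196 = 0.0792463
  π_2·f_2 = 0.11 × 0.0534377 = 0.00587815
  π_3·f_3 = 0.50 × 0.0303023 = 0.0151511
Evidence: 0.0792463 + 0.00587815 + 0.0151511 = 0.100276
P(Class 2 | the observation) = 0.00587815 / 0.100276 ≈ 0.059

0.059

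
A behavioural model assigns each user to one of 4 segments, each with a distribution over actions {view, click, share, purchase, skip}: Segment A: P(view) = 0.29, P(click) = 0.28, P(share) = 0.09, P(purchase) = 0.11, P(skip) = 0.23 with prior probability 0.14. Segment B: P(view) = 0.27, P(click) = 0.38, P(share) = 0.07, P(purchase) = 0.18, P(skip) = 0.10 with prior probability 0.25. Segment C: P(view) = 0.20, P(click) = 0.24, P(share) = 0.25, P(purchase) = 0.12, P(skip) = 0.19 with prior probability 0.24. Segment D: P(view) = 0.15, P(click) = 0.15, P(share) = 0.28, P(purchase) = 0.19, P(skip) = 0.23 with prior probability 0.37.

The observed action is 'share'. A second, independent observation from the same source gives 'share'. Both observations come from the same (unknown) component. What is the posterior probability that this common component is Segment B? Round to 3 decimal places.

By Bayes' theorem, P(k | x) = π_k f_k(x) / Σ_j π_j f_j(x).
Since both observations come from the same component, the likelihood for component k is f_k(x₁)·f_k(x₂).
  p_A = [0.09] × [0.09] = 0.0081
  p_B = [0.07] × [0.07] = 0.0049
  p_C = [0.25] × [0.25] = 0.0625
  p_D = [0.28] × [0.28] = 0.0784
Multiply by the mixture weights:
  π_A·p_A = 0.14 × 0.0081 = 0.001134
  π_B·p_B = 0.25 × 0.0049 = 0.001225
  π_C·p_C = 0.24 × 0.0625 = 0.015
  π_D·p_D = 0.37 × 0.0784 = 0.029008
Marginal: 0.001134 + 0.001225 + 0.015 + 0.029008 = 0.046367
Responsibility of Segment B: 0.001225 / 0.046367 ≈ 0.026

0.026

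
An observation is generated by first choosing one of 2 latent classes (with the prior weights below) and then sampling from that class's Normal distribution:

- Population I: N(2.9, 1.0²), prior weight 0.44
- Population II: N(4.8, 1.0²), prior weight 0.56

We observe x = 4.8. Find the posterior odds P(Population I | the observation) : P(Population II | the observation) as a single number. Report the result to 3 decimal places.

Since P(k|x) ∝ P(Z=k) f_k(x), the posterior odds are P(Z=i) f_i(x) / (P(Z=j) f_j(x)).
Evaluate each component's likelihood at the observed value:
  f_I = (1/(1.0·√(2π)))·exp(−(4.8−2.9)²/(2·1.0²)) = 0.398942·exp(-1.80500) = 0.0656158
  f_II = (1/(1.0·√(2π)))·exp(−(4.8−4.8)²/(2·1.0²)) = 0.398942·exp(-0.00000) = 0.398942
Posterior odds = (P(Z=I)·f_I) / (P(Z=II)·f_II) = (0.44·0.0656158) / (0.56·0.398942) = 0.028871 / 0.223408 ≈ 0.129

0.129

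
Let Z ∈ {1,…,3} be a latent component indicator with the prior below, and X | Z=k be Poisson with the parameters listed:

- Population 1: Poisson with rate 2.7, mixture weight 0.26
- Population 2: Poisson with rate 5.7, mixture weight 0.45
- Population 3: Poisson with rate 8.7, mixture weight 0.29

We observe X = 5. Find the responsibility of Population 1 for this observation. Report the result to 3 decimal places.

Apply Bayes' rule: the posterior for each component is proportional to its prior times its likelihood at x.
Component likelihoods at x = 5:
  p_1 = 0.0803605
  p_2 = 0.16777
  p_3 = 0.0691915
Multiply by the mixture weights:
  P(Z=1)·p_1 = 0.26 × 0.0803605 = 0.0208937
  P(Z=2)·p_2 = 0.45 × 0.16777 = 0.0754965
  P(Z=3)·p_3 = 0.29 × 0.0691915 = 0.0200655
Marginal: 0.0208937 + 0.0754965 + 0.0200655 = 0.116456
P(Population 1 | the observation) = 0.0208937 / 0.116456 ≈ 0.179

0.179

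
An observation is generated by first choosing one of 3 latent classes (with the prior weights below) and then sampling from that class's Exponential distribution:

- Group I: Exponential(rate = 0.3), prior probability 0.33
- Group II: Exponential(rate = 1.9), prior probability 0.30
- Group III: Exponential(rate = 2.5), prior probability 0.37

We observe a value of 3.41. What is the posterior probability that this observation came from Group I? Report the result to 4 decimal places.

0.9711

The responsibility of component k is P(Z=k) f_k(x) divided by Σ_j P(Z=j) f_j(x).
Component likelihoods at x = 3.41:
  p_I = 0.3·e^(−0.3·3.41) = 0.3·e^(−1.0230) = 0.107854
  p_II = 1.9·e^(−1.9·3.41) = 1.9·e^(−6.4790) = 0.00291716
  p_III = 2.5·e^(−2.5·3.41) = 2.5·e^(−8.5250) = 0.000496112
Multiply by the mixture weights:
  P(Z=I)·p_I = 0.33 × 0.107854 = 0.035592
  P(Z=II)·p_II = 0.30 × 0.00291716 = 0.000875147
  P(Z=III)·p_III = 0.37 × 0.000496112 = 0.000183561
Normaliser: 0.035592 + 0.000875147 + 0.000183561 = 0.0366507
Responsibility of Group I: 0.035592 / 0.0366507 ≈ 0.9711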